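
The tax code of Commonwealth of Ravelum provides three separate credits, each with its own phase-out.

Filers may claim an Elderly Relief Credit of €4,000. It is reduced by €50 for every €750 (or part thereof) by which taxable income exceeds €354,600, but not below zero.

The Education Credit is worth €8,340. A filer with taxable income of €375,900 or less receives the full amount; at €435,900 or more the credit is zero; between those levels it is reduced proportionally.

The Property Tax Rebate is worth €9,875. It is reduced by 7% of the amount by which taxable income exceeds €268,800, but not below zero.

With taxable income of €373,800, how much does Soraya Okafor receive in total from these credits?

Elderly Relief Credit: income exceeds €354,600 by €19,200, which is 26 full-or-partial €750 increments; reduction = 26 × €50 = €1,300, leaving €2,700.
Education Credit: €373,800 is at or below the €375,900 threshold, so the full €8,340 applies.
Property Tax Rebate: 7% of the €105,000 excess over €268,800 is €7,350; credit = €9,875 − €7,350 = €2,525.
Total: €2,700 + €8,340 + €2,525 = €13,565.

€13,565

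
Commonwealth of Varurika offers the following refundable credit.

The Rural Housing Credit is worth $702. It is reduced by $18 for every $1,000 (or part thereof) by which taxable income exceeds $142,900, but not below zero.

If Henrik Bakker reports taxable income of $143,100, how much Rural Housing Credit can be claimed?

Rural Housing Credit: income exceeds $142,900 by $200, which is 1 full-or-partial $1,000 increment; reduction = 1 × $18 = $18, leaving $684.

$684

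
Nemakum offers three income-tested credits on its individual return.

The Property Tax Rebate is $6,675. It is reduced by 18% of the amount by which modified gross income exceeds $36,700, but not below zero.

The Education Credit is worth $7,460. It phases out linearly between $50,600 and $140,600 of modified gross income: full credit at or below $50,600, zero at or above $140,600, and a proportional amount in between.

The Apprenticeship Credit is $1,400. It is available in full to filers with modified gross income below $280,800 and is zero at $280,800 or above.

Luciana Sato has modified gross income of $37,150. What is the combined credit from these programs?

$15,454

Property Tax Rebate: 18% of the $450 excess over $36,700 is $81; credit = $6,675 − $81 = $6,594.
Education Credit: $37,150 is at or below the $50,600 threshold, so the full $7,460 applies.
Apprenticeship Credit: $37,150 is below the $280,800 cutoff, so the full $1,400 applies.
Total: $6,594 + $7,460 + $1,400 = $15,454.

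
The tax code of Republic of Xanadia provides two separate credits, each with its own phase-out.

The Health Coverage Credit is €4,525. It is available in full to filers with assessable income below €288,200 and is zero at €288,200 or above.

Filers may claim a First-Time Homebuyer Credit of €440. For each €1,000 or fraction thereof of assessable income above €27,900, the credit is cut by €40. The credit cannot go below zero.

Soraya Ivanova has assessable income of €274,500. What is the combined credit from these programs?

€4,525

Health Coverage Credit: €274,500 is below the €288,200 cutoff, so the full €4,525 applies.
First-Time Homebuyer Credit: income exceeds €27,900 by €246,600 → 247 increments × €40 = €9,880 ≥ base, so the credit is €0.
Total: €4,525 + €0 = €4,525.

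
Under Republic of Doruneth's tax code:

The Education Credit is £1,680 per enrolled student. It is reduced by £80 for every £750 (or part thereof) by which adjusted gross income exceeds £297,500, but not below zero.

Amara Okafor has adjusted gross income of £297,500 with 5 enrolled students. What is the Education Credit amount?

£8,400

Education Credit: base = 5 × £1,680 = £8,400. £297,500 is at or below the £297,500 threshold, so the full £8,400 applies.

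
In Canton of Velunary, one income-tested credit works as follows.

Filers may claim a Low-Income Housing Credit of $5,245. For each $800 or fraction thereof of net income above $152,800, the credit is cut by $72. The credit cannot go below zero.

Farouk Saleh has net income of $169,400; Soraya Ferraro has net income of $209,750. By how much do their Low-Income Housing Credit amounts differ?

Farouk ($169,400): Low-Income Housing Credit: income exceeds $152,800 by $16,600, which is 21 full-or-partial $800 increments; reduction = 21 × $72 = $1,512, leaving $3,733.
Soraya ($209,750): Low-Income Housing Credit: income exceeds $152,800 by $56,950, which is 72 full-or-partial $800 increments; reduction = 72 × $72 = $5,184, leaving $61.
Difference: |$3,733 − $61| = $3,672.

$3,672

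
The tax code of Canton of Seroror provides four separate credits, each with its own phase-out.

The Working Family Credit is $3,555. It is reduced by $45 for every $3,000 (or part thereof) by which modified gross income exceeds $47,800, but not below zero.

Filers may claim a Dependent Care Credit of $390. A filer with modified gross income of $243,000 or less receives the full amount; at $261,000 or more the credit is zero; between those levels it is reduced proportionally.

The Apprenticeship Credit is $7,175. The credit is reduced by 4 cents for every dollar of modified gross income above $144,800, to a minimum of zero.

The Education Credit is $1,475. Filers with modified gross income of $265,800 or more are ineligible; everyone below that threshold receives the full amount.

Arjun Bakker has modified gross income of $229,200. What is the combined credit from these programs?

Working Family Credit: income exceeds $47,800 by $181,400, which is 61 full-or-partial $3,000 increments; reduction = 61 × $45 = $2,745, leaving $810.
Dependent Care Credit: $229,200 is at or below the $243,000 threshold, so the full $390 applies.
Apprenticeship Credit: 4% of the $84,400 excess over $144,800 is $3,376; credit = $7,175 − $3,376 = $3,799.
Education Credit: $229,200 is below the $265,800 cutoff, so the full $1,475 applies.
Total: $810 + $390 + $3,799 + $1,475 = $6,474.

$6,474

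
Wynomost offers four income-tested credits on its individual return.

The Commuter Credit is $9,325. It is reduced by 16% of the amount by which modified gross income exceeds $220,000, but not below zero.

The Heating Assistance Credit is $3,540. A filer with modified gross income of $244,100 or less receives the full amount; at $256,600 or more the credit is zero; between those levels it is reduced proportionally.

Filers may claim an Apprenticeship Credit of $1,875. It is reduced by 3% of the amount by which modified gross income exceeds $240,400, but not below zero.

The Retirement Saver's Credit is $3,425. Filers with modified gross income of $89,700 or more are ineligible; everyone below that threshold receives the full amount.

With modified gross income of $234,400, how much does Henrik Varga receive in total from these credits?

$12,436

Commuter Credit: 16% of the $14,400 excess over $220,000 is $2,304; credit = $9,325 − $2,304 = $7,021.
Heating Assistance Credit: $234,400 is at or below the $244,100 threshold, so the full $3,540 applies.
Apprenticeship Credit: $234,400 is at or below the $240,400 threshold, so the full $1,875 applies.
Retirement Saver's Credit: $234,400 meets or exceeds the $89,700 cutoff, so the credit is $0.
Total: $7,021 + $3,540 + $1,875 + $0 = $12,436.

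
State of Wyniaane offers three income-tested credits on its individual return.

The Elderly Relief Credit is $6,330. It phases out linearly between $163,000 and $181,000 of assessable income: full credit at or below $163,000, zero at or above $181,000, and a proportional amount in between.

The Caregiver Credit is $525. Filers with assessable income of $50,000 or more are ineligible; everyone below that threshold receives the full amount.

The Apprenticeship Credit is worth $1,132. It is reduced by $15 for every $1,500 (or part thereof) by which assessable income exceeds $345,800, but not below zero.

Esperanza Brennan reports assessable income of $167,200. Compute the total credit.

$5,985

Elderly Relief Credit: $167,200 is $4,200 into a $18,000 phase-out range, leaving 13,800/18,000 of the credit: $6,330 × 13,800/18,000 = $4,853.
Caregiver Credit: $167,200 meets or exceeds the $50,000 cutoff, so the credit is $0.
Apprenticeship Credit: $167,200 is at or below the $345,800 threshold, so the full $1,132 applies.
Total: $4,853 + $0 + $1,132 = $5,985.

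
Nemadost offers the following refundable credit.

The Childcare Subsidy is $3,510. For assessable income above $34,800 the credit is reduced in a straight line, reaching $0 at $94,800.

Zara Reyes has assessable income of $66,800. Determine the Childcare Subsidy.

$1,638

Childcare Subsidy: $66,800 is $32,000 into a $60,000 phase-out range, leaving 28,000/60,000 of the credit: $3,510 × 28,000/60,000 = $1,638.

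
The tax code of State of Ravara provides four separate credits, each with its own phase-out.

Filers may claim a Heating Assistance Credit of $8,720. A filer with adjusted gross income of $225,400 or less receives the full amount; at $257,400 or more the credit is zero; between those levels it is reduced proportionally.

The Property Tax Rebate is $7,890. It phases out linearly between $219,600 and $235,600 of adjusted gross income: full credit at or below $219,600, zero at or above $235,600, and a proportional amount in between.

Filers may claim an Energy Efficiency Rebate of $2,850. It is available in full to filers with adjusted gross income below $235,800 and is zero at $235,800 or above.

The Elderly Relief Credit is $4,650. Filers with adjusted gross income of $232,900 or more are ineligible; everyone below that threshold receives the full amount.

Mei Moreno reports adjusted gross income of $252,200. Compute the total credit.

Heating Assistance Credit: $252,200 is $26,800 into a $32,000 phase-out range, leaving 5,200/32,000 of the credit: $8,720 × 5,200/32,000 = $1,417.
Property Tax Rebate: $252,200 is at or above $235,600, so the credit is $0.
Energy Efficiency Rebate: $252,200 meets or exceeds the $235,800 cutoff, so the credit is $0.
Elderly Relief Credit: $252,200 meets or exceeds the $232,900 cutoff, so the credit is $0.
Total: $1,417 + $0 + $0 + $0 = $1,417.

$1,417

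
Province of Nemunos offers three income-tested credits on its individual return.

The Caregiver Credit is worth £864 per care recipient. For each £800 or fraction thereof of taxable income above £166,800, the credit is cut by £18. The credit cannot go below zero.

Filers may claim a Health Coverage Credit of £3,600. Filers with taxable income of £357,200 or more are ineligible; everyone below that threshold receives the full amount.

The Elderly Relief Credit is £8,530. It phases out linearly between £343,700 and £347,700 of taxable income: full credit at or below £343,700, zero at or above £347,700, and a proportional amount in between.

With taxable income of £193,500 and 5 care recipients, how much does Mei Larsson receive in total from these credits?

Caregiver Credit: base = 5 × £864 = £4,320. income exceeds £166,800 by £26,700, which is 34 full-or-partial £800 increments; reduction = 34 × £18 = £612, leaving £3,708.
Health Coverage Credit: £193,500 is below the £357,200 cutoff, so the full £3,600 applies.
Elderly Relief Credit: £193,500 is at or below the £343,700 threshold, so the full £8,530 applies.
Total: £3,708 + £3,600 + £8,530 = £15,838.

£15,838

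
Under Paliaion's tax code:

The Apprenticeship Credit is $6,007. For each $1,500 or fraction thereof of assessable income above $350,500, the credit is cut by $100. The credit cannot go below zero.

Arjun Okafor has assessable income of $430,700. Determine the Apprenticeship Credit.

Apprenticeship Credit: income exceeds $350,500 by $80,200, which is 54 full-or-partial $1,500 increments; reduction = 54 × $100 = $5,400, leaving $607.

$607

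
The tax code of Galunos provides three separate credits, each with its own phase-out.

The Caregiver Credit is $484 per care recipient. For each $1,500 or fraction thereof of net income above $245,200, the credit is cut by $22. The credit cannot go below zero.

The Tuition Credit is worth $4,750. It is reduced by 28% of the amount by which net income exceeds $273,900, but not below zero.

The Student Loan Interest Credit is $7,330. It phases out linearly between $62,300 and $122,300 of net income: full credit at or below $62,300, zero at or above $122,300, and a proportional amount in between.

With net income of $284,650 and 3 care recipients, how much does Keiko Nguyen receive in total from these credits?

$2,598

Caregiver Credit: base = 3 × $484 = $1,452. income exceeds $245,200 by $39,450, which is 27 full-or-partial $1,500 increments; reduction = 27 × $22 = $594, leaving $858.
Tuition Credit: 28% of the $10,750 excess over $273,900 is $3,010; credit = $4,750 − $3,010 = $1,740.
Student Loan Interest Credit: $284,650 is at or above $122,300, so the credit is $0.
Total: $858 + $1,740 + $0 = $2,598.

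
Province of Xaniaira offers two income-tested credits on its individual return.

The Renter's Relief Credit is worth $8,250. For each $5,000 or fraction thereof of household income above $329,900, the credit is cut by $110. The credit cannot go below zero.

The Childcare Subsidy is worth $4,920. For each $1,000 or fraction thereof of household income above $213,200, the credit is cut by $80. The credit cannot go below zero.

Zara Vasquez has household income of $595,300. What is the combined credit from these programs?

Renter's Relief Credit: income exceeds $329,900 by $265,400, which is 54 full-or-partial $5,000 increments; reduction = 54 × $110 = $5,940, leaving $2,310.
Childcare Subsidy: income exceeds $213,200 by $382,100 → 383 increments × $80 = $30,640 ≥ base, so the credit is $0.
Total: $2,310 + $0 = $2,310.

$2,310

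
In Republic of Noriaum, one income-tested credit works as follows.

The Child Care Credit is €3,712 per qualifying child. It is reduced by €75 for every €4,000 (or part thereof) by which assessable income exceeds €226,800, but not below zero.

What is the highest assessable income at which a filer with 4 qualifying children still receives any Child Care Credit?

€1,014,800

Full credit = 4 × €3,712 = €14,848.
After 197 increments the reduction is 197 × €75 = €14,775, leaving €73; one more increment wipes it out. Increment 197 ends at excess 197 × €4,000 = €788,000, so the highest qualifying income is €226,800 + €788,000 = €1,014,800.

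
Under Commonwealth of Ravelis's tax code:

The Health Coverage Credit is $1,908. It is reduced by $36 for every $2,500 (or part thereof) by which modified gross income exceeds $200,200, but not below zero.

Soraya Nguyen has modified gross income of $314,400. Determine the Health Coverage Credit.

$252

Health Coverage Credit: income exceeds $200,200 by $114,200, which is 46 full-or-partial $2,500 increments; reduction = 46 × $36 = $1,656, leaving $252.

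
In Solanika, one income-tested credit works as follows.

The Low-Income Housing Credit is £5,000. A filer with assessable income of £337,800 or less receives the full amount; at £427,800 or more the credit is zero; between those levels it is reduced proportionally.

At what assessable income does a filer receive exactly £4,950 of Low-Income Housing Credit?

£338,700

£4,950 is 4,950/5,000 of the full £5,000, so 50/5,000 of the £90,000 range has been used: income = £337,800 + £90,000 × 50/5,000 = £338,700.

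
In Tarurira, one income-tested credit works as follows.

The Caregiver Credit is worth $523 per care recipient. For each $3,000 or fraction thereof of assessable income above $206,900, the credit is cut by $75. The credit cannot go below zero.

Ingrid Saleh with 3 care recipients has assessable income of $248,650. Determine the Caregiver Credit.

$519

Caregiver Credit: base = 3 × $523 = $1,569. income exceeds $206,900 by $41,750, which is 14 full-or-partial $3,000 increments; reduction = 14 × $75 = $1,050, leaving $519.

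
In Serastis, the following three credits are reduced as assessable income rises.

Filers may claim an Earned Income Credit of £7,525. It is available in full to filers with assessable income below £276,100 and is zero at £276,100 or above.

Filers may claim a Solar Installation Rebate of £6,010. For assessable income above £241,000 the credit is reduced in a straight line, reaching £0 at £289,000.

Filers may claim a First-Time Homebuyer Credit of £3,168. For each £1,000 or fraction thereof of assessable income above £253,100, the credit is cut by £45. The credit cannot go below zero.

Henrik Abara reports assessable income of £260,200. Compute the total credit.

Earned Income Credit: £260,200 is below the £276,100 cutoff, so the full £7,525 applies.
Solar Installation Rebate: £260,200 is £19,200 into a £48,000 phase-out range, leaving 28,800/48,000 of the credit: £6,010 × 28,800/48,000 = £3,606.
First-Time Homebuyer Credit: income exceeds £253,100 by £7,100, which is 8 full-or-partial £1,000 increments; reduction = 8 × £45 = £360, leaving £2,808.
Total: £7,525 + £3,606 + £2,808 = £13,939.

£13,939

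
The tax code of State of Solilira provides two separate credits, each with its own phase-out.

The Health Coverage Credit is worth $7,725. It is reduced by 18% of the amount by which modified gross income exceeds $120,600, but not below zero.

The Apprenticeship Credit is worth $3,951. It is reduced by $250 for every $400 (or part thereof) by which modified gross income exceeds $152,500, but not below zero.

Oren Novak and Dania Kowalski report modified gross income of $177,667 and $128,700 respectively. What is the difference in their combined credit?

Oren ($177,667): Health Coverage Credit: 18% of the $57,067 excess over $120,600 is $10,272.06 ≥ base, so the credit is $0. Apprenticeship Credit: income exceeds $152,500 by $25,167 → 63 increments × $250 = $15,750 ≥ base, so the credit is $0. total $0 + $0 = $0
Dania ($128,700): Health Coverage Credit: 18% of the $8,100 excess over $120,600 is $1,458; credit = $7,725 − $1,458 = $6,267. Apprenticeship Credit: $128,700 is at or below the $152,500 threshold, so the full $3,951 applies. total $6,267 + $3,951 = $10,218
Difference: |$0 − $10,218| = $10,218.

$10,218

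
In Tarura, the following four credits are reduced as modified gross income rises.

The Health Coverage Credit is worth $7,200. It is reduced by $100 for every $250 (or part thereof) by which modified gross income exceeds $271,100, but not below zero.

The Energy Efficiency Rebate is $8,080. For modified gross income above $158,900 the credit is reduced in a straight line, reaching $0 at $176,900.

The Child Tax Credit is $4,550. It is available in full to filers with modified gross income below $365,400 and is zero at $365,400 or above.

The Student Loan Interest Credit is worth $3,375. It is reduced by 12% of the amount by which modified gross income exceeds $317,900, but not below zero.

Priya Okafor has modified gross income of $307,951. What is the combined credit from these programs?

$7,925

Health Coverage Credit: income exceeds $271,100 by $36,851 → 148 increments × $100 = $14,800 ≥ base, so the credit is $0.
Energy Efficiency Rebate: $307,951 is at or above $176,900, so the credit is $0.
Child Tax Credit: $307,951 is below the $365,400 cutoff, so the full $4,550 applies.
Student Loan Interest Credit: $307,951 is at or below the $317,900 threshold, so the full $3,375 applies.
Total: $0 + $0 + $4,550 + $3,375 = $7,925.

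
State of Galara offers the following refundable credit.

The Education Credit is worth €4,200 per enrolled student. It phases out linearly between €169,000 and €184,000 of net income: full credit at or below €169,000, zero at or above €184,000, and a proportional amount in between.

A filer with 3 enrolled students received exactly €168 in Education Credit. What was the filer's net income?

Full credit = 3 × €4,200 = €12,600.
€168 is 168/12,600 of the full €12,600, so 12,432/12,600 of the €15,000 range has been used: income = €169,000 + €15,000 × 12,432/12,600 = €183,800.

€183,800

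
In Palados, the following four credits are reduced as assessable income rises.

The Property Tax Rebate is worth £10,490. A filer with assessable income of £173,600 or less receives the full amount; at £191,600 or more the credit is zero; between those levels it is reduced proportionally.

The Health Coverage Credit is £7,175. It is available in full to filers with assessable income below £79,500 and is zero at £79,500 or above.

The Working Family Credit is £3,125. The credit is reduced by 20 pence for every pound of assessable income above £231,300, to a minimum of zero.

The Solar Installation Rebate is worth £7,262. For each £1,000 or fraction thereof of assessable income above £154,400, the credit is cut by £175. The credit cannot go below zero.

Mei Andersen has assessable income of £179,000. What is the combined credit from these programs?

£13,355

Property Tax Rebate: £179,000 is £5,400 into a £18,000 phase-out range, leaving 12,600/18,000 of the credit: £10,490 × 12,600/18,000 = £7,343.
Health Coverage Credit: £179,000 meets or exceeds the £79,500 cutoff, so the credit is £0.
Working Family Credit: £179,000 is at or below the £231,300 threshold, so the full £3,125 applies.
Solar Installation Rebate: income exceeds £154,400 by £24,600, which is 25 full-or-partial £1,000 increments; reduction = 25 × £175 = £4,375, leaving £2,887.
Total: £7,343 + £0 + £3,125 + £2,887 = £13,355.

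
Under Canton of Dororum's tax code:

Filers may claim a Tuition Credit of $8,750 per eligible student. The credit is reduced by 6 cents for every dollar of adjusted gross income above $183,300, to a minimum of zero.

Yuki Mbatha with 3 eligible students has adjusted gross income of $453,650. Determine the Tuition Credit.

$10,029

Tuition Credit: base = 3 × $8,750 = $26,250. 6% of the $270,350 excess over $183,300 is $16,221; credit = $26,250 − $16,221 = $10,029.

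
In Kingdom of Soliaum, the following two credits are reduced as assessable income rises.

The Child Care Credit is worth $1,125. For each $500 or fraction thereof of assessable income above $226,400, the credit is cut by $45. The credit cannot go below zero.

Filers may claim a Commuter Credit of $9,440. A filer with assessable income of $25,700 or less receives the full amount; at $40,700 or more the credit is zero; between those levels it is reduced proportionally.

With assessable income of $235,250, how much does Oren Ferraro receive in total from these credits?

$315

Child Care Credit: income exceeds $226,400 by $8,850, which is 18 full-or-partial $500 increments; reduction = 18 × $45 = $810, leaving $315.
Commuter Credit: $235,250 is at or above $40,700, so the credit is $0.
Total: $315 + $0 = $315.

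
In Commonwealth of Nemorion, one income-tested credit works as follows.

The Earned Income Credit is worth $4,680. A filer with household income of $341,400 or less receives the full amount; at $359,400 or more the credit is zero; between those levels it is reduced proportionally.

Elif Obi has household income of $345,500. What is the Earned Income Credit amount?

$3,614

Earned Income Credit: $345,500 is $4,100 into a $18,000 phase-out range, leaving 13,900/18,000 of the credit: $4,680 × 13,900/18,000 = $3,614.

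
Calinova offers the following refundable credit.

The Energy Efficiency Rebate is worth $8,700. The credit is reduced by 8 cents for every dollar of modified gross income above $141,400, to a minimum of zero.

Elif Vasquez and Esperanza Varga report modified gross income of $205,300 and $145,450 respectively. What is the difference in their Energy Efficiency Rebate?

$4,788

Elif ($205,300): Energy Efficiency Rebate: 8% of the $63,900 excess over $141,400 is $5,112; credit = $8,700 − $5,112 = $3,588.
Esperanza ($145,450): Energy Efficiency Rebate: 8% of the $4,050 excess over $141,400 is $324; credit = $8,700 − $324 = $8,376.
Difference: |$3,588 − $8,376| = $4,788.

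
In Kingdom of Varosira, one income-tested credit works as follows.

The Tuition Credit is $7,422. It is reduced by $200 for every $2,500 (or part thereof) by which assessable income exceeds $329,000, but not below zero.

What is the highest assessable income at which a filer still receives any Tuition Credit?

$421,500

After 37 increments the reduction is 37 × $200 = $7,400, leaving $22; one more increment wipes it out. Increment 37 ends at excess 37 × $2,500 = $92,500, so the highest qualifying income is $329,000 + $92,500 = $421,500.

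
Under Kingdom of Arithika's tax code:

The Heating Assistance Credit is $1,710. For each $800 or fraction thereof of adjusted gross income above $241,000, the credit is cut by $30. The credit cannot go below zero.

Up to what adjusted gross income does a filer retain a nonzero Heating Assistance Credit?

After 56 increments the reduction is 56 × $30 = $1,680, leaving $30; one more increment wipes it out. Increment 56 ends at excess 56 × $800 = $44,800, so the highest qualifying income is $241,000 + $44,800 = $285,800.

$285,800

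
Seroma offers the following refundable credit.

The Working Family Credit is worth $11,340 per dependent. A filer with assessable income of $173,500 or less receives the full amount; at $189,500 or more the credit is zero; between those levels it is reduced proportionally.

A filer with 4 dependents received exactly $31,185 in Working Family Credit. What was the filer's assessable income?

$178,500

Full credit = 4 × $11,340 = $45,360.
$31,185 is 31,185/45,360 of the full $45,360, so 14,175/45,360 of the $16,000 range has been used: income = $173,500 + $16,000 × 14,175/45,360 = $178,500.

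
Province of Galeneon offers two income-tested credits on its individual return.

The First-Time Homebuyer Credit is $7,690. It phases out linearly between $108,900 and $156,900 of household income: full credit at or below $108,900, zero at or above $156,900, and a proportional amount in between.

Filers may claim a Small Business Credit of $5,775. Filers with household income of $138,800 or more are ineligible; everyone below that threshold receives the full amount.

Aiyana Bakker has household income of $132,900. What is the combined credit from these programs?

First-Time Homebuyer Credit: $132,900 is $24,000 into a $48,000 phase-out range, leaving 24,000/48,000 of the credit: $7,690 × 24,000/48,000 = $3,845.
Small Business Credit: $132,900 is below the $138,800 cutoff, so the full $5,775 applies.
Total: $3,845 + $5,775 = $9,620.

$9,620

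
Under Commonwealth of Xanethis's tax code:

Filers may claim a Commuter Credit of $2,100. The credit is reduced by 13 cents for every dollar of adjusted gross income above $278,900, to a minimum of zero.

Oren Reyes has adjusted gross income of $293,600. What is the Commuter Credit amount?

$189

Commuter Credit: 13% of the $14,700 excess over $278,900 is $1,911; credit = $2,100 − $1,911 = $189.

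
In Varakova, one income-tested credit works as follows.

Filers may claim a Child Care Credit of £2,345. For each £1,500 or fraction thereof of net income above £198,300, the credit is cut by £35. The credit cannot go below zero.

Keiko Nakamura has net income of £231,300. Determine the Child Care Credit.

£1,575

Child Care Credit: income exceeds £198,300 by £33,000, which is 22 full-or-partial £1,500 increments; reduction = 22 × £35 = £770, leaving £1,575.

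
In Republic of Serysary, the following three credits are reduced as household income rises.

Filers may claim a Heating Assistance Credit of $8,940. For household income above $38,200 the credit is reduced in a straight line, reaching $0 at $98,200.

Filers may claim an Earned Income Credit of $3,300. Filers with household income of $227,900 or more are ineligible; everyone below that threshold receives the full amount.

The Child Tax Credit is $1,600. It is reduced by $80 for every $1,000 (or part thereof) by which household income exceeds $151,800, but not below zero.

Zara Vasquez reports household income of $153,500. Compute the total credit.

$4,740

Heating Assistance Credit: $153,500 is at or above $98,200, so the credit is $0.
Earned Income Credit: $153,500 is below the $227,900 cutoff, so the full $3,300 applies.
Child Tax Credit: income exceeds $151,800 by $1,700, which is 2 full-or-partial $1,000 increments; reduction = 2 × $80 = $160, leaving $1,440.
Total: $0 + $3,300 + $1,440 = $4,740.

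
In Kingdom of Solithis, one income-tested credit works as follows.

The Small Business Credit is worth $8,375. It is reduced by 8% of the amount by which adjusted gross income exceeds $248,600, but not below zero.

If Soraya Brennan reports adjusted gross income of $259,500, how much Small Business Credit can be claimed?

Small Business Credit: 8% of the $10,900 excess over $248,600 is $872; credit = $8,375 − $872 = $7,503.

$7,503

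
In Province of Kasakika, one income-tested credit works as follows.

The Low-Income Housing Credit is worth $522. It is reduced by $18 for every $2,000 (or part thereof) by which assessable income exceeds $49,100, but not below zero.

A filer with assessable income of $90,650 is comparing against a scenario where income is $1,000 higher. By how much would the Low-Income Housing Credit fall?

At $90,650 — income exceeds $49,100 by $41,550, which is 21 full-or-partial $2,000 increments; reduction = 21 × $18 = $378, leaving $144.
At $91,650 — income exceeds $49,100 by $42,550, which is 22 full-or-partial $2,000 increments; reduction = 22 × $18 = $396, leaving $126.
Lost: $144 − $126 = $18.

$18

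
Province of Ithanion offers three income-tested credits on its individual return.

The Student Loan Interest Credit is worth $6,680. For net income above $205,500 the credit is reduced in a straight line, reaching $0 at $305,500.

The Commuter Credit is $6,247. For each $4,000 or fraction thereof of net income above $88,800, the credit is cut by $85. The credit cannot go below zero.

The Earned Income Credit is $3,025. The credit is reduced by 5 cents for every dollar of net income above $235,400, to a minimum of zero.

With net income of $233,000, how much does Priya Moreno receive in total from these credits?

$10,970

Student Loan Interest Credit: $233,000 is $27,500 into a $100,000 phase-out range, leaving 72,500/100,000 of the credit: $6,680 × 72,500/100,000 = $4,843.
Commuter Credit: income exceeds $88,800 by $144,200, which is 37 full-or-partial $4,000 increments; reduction = 37 × $85 = $3,145, leaving $3,102.
Earned Income Credit: $233,000 is at or below the $235,400 threshold, so the full $3,025 applies.
Total: $4,843 + $3,102 + $3,025 = $10,970.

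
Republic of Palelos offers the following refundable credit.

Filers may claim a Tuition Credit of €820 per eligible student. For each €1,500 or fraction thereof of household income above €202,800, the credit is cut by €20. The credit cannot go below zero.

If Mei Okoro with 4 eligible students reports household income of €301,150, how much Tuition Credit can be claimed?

€1,960

Tuition Credit: base = 4 × €820 = €3,280. income exceeds €202,800 by €98,350, which is 66 full-or-partial €1,500 increments; reduction = 66 × €20 = €1,320, leaving €1,960.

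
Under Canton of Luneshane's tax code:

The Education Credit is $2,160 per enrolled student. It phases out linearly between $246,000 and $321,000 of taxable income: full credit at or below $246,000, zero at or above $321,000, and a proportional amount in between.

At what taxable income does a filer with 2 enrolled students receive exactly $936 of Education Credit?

Full credit = 2 × $2,160 = $4,320.
$936 is 936/4,320 of the full $4,320, so 3,384/4,320 of the $75,000 range has been used: income = $246,000 + $75,000 × 3,384/4,320 = $304,750.

$304,750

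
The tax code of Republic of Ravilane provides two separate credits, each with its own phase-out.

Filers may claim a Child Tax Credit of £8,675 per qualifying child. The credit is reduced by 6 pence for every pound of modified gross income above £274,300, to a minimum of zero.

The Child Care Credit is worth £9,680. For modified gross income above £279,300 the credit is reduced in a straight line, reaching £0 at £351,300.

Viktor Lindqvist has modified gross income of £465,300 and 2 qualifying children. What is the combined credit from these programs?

£5,890

Child Tax Credit: base = 2 × £8,675 = £17,350. 6% of the £191,000 excess over £274,300 is £11,460; credit = £17,350 − £11,460 = £5,890.
Child Care Credit: £465,300 is at or above £351,300, so the credit is £0.
Total: £5,890 + £0 = £5,890.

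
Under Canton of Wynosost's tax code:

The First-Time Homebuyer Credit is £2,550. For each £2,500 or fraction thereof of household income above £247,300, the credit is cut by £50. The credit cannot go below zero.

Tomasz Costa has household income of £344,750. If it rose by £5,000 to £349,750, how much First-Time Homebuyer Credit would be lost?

At £344,750 — income exceeds £247,300 by £97,450, which is 39 full-or-partial £2,500 increments; reduction = 39 × £50 = £1,950, leaving £600.
At £349,750 — income exceeds £247,300 by £102,450, which is 41 full-or-partial £2,500 increments; reduction = 41 × £50 = £2,050, leaving £500.
Lost: £600 − £500 = £100.

£100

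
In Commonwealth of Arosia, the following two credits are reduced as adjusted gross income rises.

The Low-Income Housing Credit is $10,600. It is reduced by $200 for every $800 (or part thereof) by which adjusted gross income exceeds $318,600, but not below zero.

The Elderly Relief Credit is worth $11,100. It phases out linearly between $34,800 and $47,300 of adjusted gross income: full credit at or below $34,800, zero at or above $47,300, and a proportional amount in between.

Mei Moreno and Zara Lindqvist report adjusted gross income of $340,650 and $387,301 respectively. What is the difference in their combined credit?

$5,000

Mei ($340,650): Low-Income Housing Credit: income exceeds $318,600 by $22,050, which is 28 full-or-partial $800 increments; reduction = 28 × $200 = $5,600, leaving $5,000. Elderly Relief Credit: $340,650 is at or above $47,300, so the credit is $0. total $5,000 + $0 = $5,000
Zara ($387,301): Low-Income Housing Credit: income exceeds $318,600 by $68,701 → 86 increments × $200 = $17,200 ≥ base, so the credit is $0. Elderly Relief Credit: $387,301 is at or above $47,300, so the credit is $0. total $0 + $0 = $0
Difference: |$5,000 − $0| = $5,000.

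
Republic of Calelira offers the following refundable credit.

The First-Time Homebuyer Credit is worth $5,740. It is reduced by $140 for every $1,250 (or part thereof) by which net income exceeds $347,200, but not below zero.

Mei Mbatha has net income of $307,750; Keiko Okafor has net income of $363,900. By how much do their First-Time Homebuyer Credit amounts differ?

$1,960

Mei ($307,750): First-Time Homebuyer Credit: $307,750 is at or below the $347,200 threshold, so the full $5,740 applies.
Keiko ($363,900): First-Time Homebuyer Credit: income exceeds $347,200 by $16,700, which is 14 full-or-partial $1,250 increments; reduction = 14 × $140 = $1,960, leaving $3,780.
Difference: |$5,740 − $3,780| = $1,960.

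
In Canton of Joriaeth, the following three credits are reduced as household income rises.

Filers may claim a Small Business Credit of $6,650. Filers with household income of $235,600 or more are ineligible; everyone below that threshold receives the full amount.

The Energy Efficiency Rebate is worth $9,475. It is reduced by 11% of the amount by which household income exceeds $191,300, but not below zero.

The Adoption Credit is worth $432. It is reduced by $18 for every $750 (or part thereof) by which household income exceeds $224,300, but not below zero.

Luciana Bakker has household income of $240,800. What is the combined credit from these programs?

$4,066

Small Business Credit: $240,800 meets or exceeds the $235,600 cutoff, so the credit is $0.
Energy Efficiency Rebate: 11% of the $49,500 excess over $191,300 is $5,445; credit = $9,475 − $5,445 = $4,030.
Adoption Credit: income exceeds $224,300 by $16,500, which is 22 full-or-partial $750 increments; reduction = 22 × $18 = $396, leaving $36.
Total: $0 + $4,030 + $36 = $4,066.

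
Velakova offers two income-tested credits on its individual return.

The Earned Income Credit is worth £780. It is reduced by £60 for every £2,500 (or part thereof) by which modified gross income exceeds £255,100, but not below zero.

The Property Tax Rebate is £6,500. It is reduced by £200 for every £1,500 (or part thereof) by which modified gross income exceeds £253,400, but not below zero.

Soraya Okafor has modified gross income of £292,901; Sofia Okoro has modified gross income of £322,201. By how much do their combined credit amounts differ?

Soraya (£292,901): Earned Income Credit: income exceeds £255,100 by £37,801 → 16 increments × £60 = £960 ≥ base, so the credit is £0. Property Tax Rebate: income exceeds £253,400 by £39,501, which is 27 full-or-partial £1,500 increments; reduction = 27 × £200 = £5,400, leaving £1,100. total £0 + £1,100 = £1,100
Sofia (£322,201): Earned Income Credit: income exceeds £255,100 by £67,101 → 27 increments × £60 = £1,620 ≥ base, so the credit is £0. Property Tax Rebate: income exceeds £253,400 by £68,801 → 46 increments × £200 = £9,200 ≥ base, so the credit is £0. total £0 + £0 = £0
Difference: |£1,100 − £0| = £1,100.

£1,100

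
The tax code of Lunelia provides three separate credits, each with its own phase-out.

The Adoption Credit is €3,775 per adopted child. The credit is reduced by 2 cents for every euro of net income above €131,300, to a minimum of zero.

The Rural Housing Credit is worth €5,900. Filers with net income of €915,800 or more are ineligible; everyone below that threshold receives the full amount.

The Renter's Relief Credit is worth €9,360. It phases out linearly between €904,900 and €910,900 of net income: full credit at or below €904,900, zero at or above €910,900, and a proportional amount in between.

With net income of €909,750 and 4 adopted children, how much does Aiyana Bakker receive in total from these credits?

Adoption Credit: base = 4 × €3,775 = €15,100. 2% of the €778,450 excess over €131,300 is €15,569 ≥ base, so the credit is €0.
Rural Housing Credit: €909,750 is below the €915,800 cutoff, so the full €5,900 applies.
Renter's Relief Credit: €909,750 is €4,850 into a €6,000 phase-out range, leaving 1,150/6,000 of the credit: €9,360 × 1,150/6,000 = €1,794.
Total: €0 + €5,900 + €1,794 = €7,694.

€7,694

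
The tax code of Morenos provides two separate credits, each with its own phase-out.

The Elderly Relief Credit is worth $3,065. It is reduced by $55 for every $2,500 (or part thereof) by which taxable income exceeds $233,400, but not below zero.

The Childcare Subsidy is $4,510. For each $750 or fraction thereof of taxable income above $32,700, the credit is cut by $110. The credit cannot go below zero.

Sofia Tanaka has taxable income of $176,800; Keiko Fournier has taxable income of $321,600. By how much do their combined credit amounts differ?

$1,980

Sofia ($176,800): Elderly Relief Credit: $176,800 is at or below the $233,400 threshold, so the full $3,065 applies. Childcare Subsidy: income exceeds $32,700 by $144,100 → 193 increments × $110 = $21,230 ≥ base, so the credit is $0. total $3,065 + $0 = $3,065
Keiko ($321,600): Elderly Relief Credit: income exceeds $233,400 by $88,200, which is 36 full-or-partial $2,500 increments; reduction = 36 × $55 = $1,980, leaving $1,085. Childcare Subsidy: income exceeds $32,700 by $288,900 → 386 increments × $110 = $42,460 ≥ base, so the credit is $0. total $1,085 + $0 = $1,085
Difference: |$3,065 − $1,085| = $1,980.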